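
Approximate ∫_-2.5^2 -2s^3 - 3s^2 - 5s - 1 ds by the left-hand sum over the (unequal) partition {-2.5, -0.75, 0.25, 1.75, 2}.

32.7890625

Subinterval widths: 1.75, 1, 1.5, 0.25.
Left endpoints: -2.5, -0.75, 0.25, 1.75.
f(-2.5) = 24, f(-0.75) = 1.90625, f(0.25) = -2.46875, f(1.75) = -29.65625.
Sum = Σ Δs_i · f(s_i).
Sum = 32.7890625.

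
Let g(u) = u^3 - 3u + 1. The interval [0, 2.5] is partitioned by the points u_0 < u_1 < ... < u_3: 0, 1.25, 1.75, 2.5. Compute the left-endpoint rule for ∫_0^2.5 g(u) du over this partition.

1.68359375

Subinterval widths: 1.25, 0.5, 0.75.
Left endpoints: 0, 1.25, 1.75.
g(0) = 1, g(1.25) = -0.796875, g(1.75) = 1.109375.
Sum = Σ Δu_i · g(u_i).
Sum = 1.68359375.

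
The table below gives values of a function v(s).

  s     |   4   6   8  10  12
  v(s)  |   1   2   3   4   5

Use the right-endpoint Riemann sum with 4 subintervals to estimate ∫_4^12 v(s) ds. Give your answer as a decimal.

28

Δs = 2.
Sum = 2·[2 + 3 + 4 + 5] = 28.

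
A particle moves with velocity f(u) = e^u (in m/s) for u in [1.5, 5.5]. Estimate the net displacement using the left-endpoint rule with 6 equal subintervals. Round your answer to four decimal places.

168.9716

Δu = (5.5 − 1.5)/6 = 2/3.
Left endpoints: 1.5, 13/6, 17/6, 3.5, 25/6, 29/6.
f(1.5) ≈ 4.4817, f(13/6) ≈ 8.7291, f(17/6) ≈ 17.0020, f(3.5) ≈ 33.1155, f(25/6) ≈ 64.5001, f(29/6) ≈ 125.6290.
Sum = Δu · [f(1.5) + f(13/6) + f(17/6) + ...].
Sum ≈ 168.9716.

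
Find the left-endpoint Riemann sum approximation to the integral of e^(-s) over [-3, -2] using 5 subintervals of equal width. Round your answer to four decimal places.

14.0084

Δs = (-2 − (-3))/5 = 0.2.
Left endpoints: -3, -2.8, -2.6, -2.4, -2.2.
f(-3) ≈ 20.0855, f(-2.8) ≈ 16.4446, f(-2.6) ≈ 13.4637, f(-2.4) ≈ 11.0232, f(-2.2) ≈ 9.0250.
Sum = Δs · [f(-3) + f(-2.8) + f(-2.6) + f(-2.4) + f(-2.2)].
Sum ≈ 14.0084.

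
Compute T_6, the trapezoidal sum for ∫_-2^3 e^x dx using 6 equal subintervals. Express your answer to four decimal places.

21.0916

Δx = (3 − (-2))/6 = 5/6.
f(-2) ≈ 0.1353, f(-7/6) ≈ 0.3114, f(-1/3) ≈ 0.7165, f(0.5) ≈ 1.6487, f(4/3) ≈ 3.7937, f(13/6) ≈ 8.7291, f(3) ≈ 20.0855.
T_6 = (Δx/2)·[f(x_0) + 2f(x_1) + ... + 2f(x_{5}) + f(x_6)].
Sum ≈ 21.0916.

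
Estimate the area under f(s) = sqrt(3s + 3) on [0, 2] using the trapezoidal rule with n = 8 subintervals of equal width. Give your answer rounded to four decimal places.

4.8434

Δs = (2 − 0)/8 = 0.25.
f(0) ≈ 1.7321, f(0.25) ≈ 1.9365, f(0.5) ≈ 2.1213, f(0.75) ≈ 2.2913, f(1) ≈ 2.4495, f(1.25) ≈ 2.5981, f(1.5) ≈ 2.7386, f(1.75) ≈ 2.8723, f(2) ≈ 3.0000.
T_8 = (Δs/2)·[f(s_0) + 2f(s_1) + ... + 2f(s_{7}) + f(s_8)].
Sum ≈ 4.8434.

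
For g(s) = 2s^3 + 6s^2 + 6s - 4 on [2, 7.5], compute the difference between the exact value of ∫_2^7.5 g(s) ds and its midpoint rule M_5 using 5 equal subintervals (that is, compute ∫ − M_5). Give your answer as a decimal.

Exact integral: ∫_2^7.5 g(s) ds = 2536.53125.
M_5 = 2517.398125.
Error = 2536.53125 − 2517.398125 = 19.133125.

19.133125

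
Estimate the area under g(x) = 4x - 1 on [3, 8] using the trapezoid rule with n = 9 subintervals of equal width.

105

Δx = (8 − 3)/9 = 5/9.
g(3) = 11, g(32/9) = 119/9, g(37/9) = 139/9, g(14/3) = 53/3, g(47/9) = 179/9, g(52/9) = 199/9, g(19/3) = 73/3, g(62/9) = 239/9, g(67/9) = 259/9, g(8) = 31.
T_9 = (Δx/2)·[g(x_0) + 2g(x_1) + ... + 2g(x_{8}) + g(x_9)].
Sum = 105.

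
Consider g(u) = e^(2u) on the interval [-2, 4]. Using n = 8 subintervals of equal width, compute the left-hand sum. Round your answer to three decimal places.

642.132

Δu = (4 − (-2))/8 = 0.75.
Left endpoints: -2, -1.25, -0.5, 0.25, 1, 1.75, 2.5, 3.25.
g(-2) ≈ 0.018, g(-1.25) ≈ 0.082, g(-0.5) ≈ 0.368, g(0.25) ≈ 1.649, g(1) ≈ 7.389, g(1.75) ≈ 33.115, g(2.5) ≈ 148.413, g(3.25) ≈ 665.142.
Sum = Δu · [g(-2) + g(-1.25) + g(-0.5) + ...].
Sum ≈ 642.132.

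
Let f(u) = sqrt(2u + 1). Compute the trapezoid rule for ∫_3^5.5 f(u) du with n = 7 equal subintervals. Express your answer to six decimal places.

7.682038

Δu = (5.5 − 3)/7 = 5/14.
f(3) ≈ 2.645751, f(47/14) ≈ 2.777460, f(26/7) ≈ 2.903200, f(57/14) ≈ 3.023716, f(31/7) ≈ 3.139609, f(67/14) ≈ 3.251373, f(36/7) ≈ 3.359422, f(5.5) ≈ 3.464102.
T_7 = (Δu/2)·[f(u_0) + 2f(u_1) + ... + 2f(u_{6}) + f(u_7)].
Sum ≈ 7.682038.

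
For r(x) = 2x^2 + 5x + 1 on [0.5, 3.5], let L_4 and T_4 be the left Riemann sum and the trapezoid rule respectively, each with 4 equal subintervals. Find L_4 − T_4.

L_4 = 47.4375.
T_4 = 62.0625.
L_4 − T_4 = -14.625.

-14.625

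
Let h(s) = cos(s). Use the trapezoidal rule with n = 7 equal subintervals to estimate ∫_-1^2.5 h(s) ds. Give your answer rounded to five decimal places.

Δs = (2.5 − (-1))/7 = 0.5.
h(-1) ≈ 0.54030, h(-0.5) ≈ 0.87758, h(0) ≈ 1.00000, h(0.5) ≈ 0.87758, h(1) ≈ 0.54030, h(1.5) ≈ 0.07074, h(2) ≈ -0.41615, h(2.5) ≈ -0.80114.
T_7 = (Δs/2)·[h(s_0) + 2h(s_1) + ... + 2h(s_{6}) + h(s_7)].
Sum ≈ 1.40982.

1.40982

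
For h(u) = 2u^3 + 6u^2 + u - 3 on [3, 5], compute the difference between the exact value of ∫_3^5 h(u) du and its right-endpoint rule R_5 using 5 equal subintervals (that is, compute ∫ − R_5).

Exact integral: ∫_3^5 h(u) du = 470.
R_5 = 530.4.
Error = 470 − 530.4 = -60.4.

-60.4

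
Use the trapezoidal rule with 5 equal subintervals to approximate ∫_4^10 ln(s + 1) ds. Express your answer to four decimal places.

12.3166

Δs = (10 − 4)/5 = 1.2.
f(4) ≈ 1.6094, f(5.2) ≈ 1.8245, f(6.4) ≈ 2.0015, f(7.6) ≈ 2.1518, f(8.8) ≈ 2.2824, f(10) ≈ 2.3979.
T_5 = (Δs/2)·[f(s_0) + 2f(s_1) + ... + 2f(s_{4}) + f(s_5)].
Sum ≈ 12.3166.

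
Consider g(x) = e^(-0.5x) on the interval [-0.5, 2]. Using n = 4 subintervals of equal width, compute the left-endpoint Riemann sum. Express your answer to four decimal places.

Δx = (2 − (-0.5))/4 = 0.625.
Left endpoints: -0.5, 0.125, 0.75, 1.375.
g(-0.5) ≈ 1.2840, g(0.125) ≈ 0.9394, g(0.75) ≈ 0.6873, g(1.375) ≈ 0.5028.
Sum = Δx · [g(-0.5) + g(0.125) + g(0.75) + g(1.375)].
Sum ≈ 2.1335.

2.1335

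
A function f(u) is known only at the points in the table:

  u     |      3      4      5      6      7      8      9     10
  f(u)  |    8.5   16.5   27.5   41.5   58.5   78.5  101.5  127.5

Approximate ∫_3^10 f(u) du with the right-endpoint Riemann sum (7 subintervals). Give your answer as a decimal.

Δu = 1.
Sum = 1·[16.5 + 27.5 + 41.5 + 58.5 + 78.5 + 101.5 + 127.5] = 451.5.

451.5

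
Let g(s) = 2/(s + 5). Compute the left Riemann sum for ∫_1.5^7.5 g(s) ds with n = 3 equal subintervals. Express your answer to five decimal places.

Δs = (7.5 − 1.5)/3 = 2.
Left endpoints: 1.5, 3.5, 5.5.
g(1.5) = 4/13, g(3.5) = 4/17, g(5.5) = 4/21.
Sum = Δs · [g(1.5) + g(3.5) + g(5.5)].
Sum ≈ 1.46693.

1.46693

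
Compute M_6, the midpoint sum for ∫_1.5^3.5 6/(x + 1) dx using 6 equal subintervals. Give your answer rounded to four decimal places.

3.5237

Δx = (3.5 − 1.5)/6 = 1/3.
Midpoints: 5/3, 2, 7/3, 8/3, 3, 10/3.
f(5/3) = 2.25, f(2) = 2, f(7/3) = 1.8, f(8/3) = 18/11, f(3) = 1.5, f(10/3) = 18/13.
Sum = Δx · [f(5/3) + f(2) + f(7/3) + ...].
Sum ≈ 3.5237.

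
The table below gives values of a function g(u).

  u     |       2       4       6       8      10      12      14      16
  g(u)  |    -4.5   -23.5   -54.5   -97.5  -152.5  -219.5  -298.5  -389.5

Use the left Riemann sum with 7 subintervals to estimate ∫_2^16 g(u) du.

Δu = 2.
Sum = 2·[(-4.5) + (-23.5) + (-54.5) + (-97.5) + (-152.5) + (-219.5) + (-298.5)] = -1701.

-1701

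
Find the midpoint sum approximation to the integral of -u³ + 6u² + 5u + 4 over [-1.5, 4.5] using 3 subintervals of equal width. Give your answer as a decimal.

Δu = (4.5 − (-1.5))/3 = 2.
Midpoints: -0.5, 1.5, 3.5.
f(-0.5) = 3.125, f(1.5) = 21.625, f(3.5) = 52.125.
Sum = Δu · [f(-0.5) + f(1.5) + f(3.5)].
Sum = 153.75.

153.75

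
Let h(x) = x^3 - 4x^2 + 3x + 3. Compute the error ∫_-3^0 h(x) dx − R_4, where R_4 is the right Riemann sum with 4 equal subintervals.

Exact integral: ∫_-3^0 h(x) dx = -60.75.
R_4 = -36.140625.
Error = -60.75 − (-36.140625) = -24.609375.

-24.609375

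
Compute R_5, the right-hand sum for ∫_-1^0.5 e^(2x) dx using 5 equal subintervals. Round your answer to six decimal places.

1.717429

Δx = (0.5 − (-1))/5 = 0.3.
Right endpoints: -0.7, -0.4, -0.1, 0.2, 0.5.
f(-0.7) ≈ 0.246597, f(-0.4) ≈ 0.449329, f(-0.1) ≈ 0.818731, f(0.2) ≈ 1.491825, f(0.5) ≈ 2.718282.
Sum = Δx · [f(-0.7) + f(-0.4) + f(-0.1) + f(0.2) + f(0.5)].
Sum ≈ 1.717429.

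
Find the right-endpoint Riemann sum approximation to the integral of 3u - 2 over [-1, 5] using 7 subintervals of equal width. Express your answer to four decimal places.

31.7143

Δu = (5 − (-1))/7 = 6/7.
Right endpoints: -1/7, 5/7, 11/7, 17/7, 23/7, 29/7, 5.
f(-1/7) = -17/7, f(5/7) = 1/7, f(11/7) = 19/7, f(17/7) = 37/7, f(23/7) = 55/7, f(29/7) = 73/7, f(5) = 13.
Sum = Δu · [f(-1/7) + f(5/7) + f(11/7) + ...].
Sum ≈ 31.7143.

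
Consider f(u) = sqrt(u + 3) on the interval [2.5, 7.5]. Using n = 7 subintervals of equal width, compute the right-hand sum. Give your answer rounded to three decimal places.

Δu = (7.5 − 2.5)/7 = 5/7.
Right endpoints: 45/14, 55/14, 65/14, 75/14, 85/14, 95/14, 7.5.
f(45/14) ≈ 2.493, f(55/14) ≈ 2.632, f(65/14) ≈ 2.765, f(75/14) ≈ 2.891, f(85/14) ≈ 3.012, f(95/14) ≈ 3.128, f(7.5) ≈ 3.240.
Sum = Δu · [f(45/14) + f(55/14) + f(65/14) + ...].
Sum ≈ 14.401.

14.401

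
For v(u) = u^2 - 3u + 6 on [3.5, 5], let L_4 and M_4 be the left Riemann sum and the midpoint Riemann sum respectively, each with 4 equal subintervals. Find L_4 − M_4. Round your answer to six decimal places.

-1.494141

L_4 = 15.73828125.
M_4 ≈ 17.23242188.
L_4 − M_4 ≈ -1.494141.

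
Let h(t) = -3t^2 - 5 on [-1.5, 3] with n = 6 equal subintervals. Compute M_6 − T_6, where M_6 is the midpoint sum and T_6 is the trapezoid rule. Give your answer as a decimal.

M_6 = -52.2421875.
T_6 = -54.140625.
M_6 − T_6 = 1.8984375.

1.8984375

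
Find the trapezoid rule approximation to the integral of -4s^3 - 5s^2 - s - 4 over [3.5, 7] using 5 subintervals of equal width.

Δs = (7 − 3.5)/5 = 0.7.
f(3.5) = -240.25, f(4.2) = -392.752, f(4.9) = -599.546, f(5.6) = -868.864, f(6.3) = -1208.938, f(7) = -1628.
T_5 = (Δs/2)·[f(s_0) + 2f(s_1) + ... + 2f(s_{4}) + f(s_5)].
Sum = -2802.9575.

-2802.9575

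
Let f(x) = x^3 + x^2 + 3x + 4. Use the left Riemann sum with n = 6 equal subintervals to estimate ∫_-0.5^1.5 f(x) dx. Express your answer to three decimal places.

11.593

Δx = (1.5 − (-0.5))/6 = 1/3.
Left endpoints: -0.5, -1/6, 1/6, 0.5, 5/6, 7/6.
f(-0.5) = 2.625, f(-1/6) = 761/216, f(1/6) = 979/216, f(0.5) = 5.875, f(5/6) = 1679/216, f(7/6) = 2257/216.
Sum = Δx · [f(-0.5) + f(-1/6) + f(1/6) + ...].
Sum ≈ 11.593.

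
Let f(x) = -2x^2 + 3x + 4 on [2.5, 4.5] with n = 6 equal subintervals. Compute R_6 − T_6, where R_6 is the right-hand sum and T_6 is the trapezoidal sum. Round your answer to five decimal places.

-3.66667

R_6 ≈ -25.0740741.
T_6 ≈ -21.4074074.
R_6 − T_6 ≈ -3.66667.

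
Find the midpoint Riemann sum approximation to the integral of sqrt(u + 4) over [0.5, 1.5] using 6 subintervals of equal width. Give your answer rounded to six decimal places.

Δu = (1.5 − 0.5)/6 = 1/6.
Midpoints: 7/12, 0.75, 11/12, 13/12, 1.25, 17/12.
f(7/12) ≈ 2.140872, f(0.75) ≈ 2.179449, f(11/12) ≈ 2.217356, f(13/12) ≈ 2.254625, f(1.25) ≈ 2.291288, f(17/12) ≈ 2.327373.
Sum = Δu · [f(7/12) + f(0.75) + f(11/12) + ...].
Sum ≈ 2.235161.

2.235161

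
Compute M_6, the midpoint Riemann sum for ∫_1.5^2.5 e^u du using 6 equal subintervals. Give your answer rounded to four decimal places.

7.6919

Δu = (2.5 − 1.5)/6 = 1/6.
Midpoints: 19/12, 1.75, 23/12, 25/12, 2.25, 29/12.
f(19/12) ≈ 4.8712, f(1.75) ≈ 5.7546, f(23/12) ≈ 6.7983, f(25/12) ≈ 8.0312, f(2.25) ≈ 9.4877, f(29/12) ≈ 11.2084.
Sum = Δu · [f(19/12) + f(1.75) + f(23/12) + ...].
Sum ≈ 7.6919.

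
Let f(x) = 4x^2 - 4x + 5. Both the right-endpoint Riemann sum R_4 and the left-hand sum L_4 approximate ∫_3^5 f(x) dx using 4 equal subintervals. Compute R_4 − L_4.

28

R_4 = 123.
L_4 = 95.
R_4 − L_4 = 28.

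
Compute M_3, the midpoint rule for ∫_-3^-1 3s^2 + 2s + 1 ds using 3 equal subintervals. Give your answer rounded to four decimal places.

19.7778

Δs = (-1 − (-3))/3 = 2/3.
Midpoints: -8/3, -2, -4/3.
f(-8/3) = 17, f(-2) = 9, f(-4/3) = 11/3.
Sum = Δs · [f(-8/3) + f(-2) + f(-4/3)].
Sum ≈ 19.7778.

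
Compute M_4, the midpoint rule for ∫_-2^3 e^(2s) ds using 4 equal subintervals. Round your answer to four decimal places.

Δs = (3 − (-2))/4 = 1.25.
Midpoints: -1.375, -0.125, 1.125, 2.375.
f(-1.375) ≈ 0.0639, f(-0.125) ≈ 0.7788, f(1.125) ≈ 9.4877, f(2.375) ≈ 115.5843.
Sum = Δs · [f(-1.375) + f(-0.125) + f(1.125) + f(2.375)].
Sum ≈ 157.3934.

157.3934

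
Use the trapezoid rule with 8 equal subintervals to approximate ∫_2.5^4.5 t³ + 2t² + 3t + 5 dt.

Δt = (4.5 − 2.5)/8 = 0.25.
f(2.5) = 40.625, f(2.75) = 49.171875, f(3) = 59, f(3.25) = 70.203125, f(3.5) = 82.875, f(3.75) = 97.109375, f(4) = 113, f(4.25) = 130.640625, f(4.5) = 150.125.
T_8 = (Δt/2)·[f(t_0) + 2f(t_1) + ... + 2f(t_{7}) + f(t_8)].
Sum = 174.34375.

174.34375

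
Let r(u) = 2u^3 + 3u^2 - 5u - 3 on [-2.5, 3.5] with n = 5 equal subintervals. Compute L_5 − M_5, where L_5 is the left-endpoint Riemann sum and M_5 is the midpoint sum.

-50.04

L_5 = 26.64.
M_5 = 76.68.
L_5 − M_5 = -50.04.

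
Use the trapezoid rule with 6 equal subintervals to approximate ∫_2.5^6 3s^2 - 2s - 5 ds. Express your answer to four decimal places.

153.7205

Δs = (6 − 2.5)/6 = 7/12.
f(2.5) = 8.75, f(37/12) = 833/48, f(11/3) = 28, f(4.25) = 40.6875, f(29/6) = 665/12, f(65/12) = 72.1875, f(6) = 91.
T_6 = (Δs/2)·[f(s_0) + 2f(s_1) + ... + 2f(s_{5}) + f(s_6)].
Sum ≈ 153.7205.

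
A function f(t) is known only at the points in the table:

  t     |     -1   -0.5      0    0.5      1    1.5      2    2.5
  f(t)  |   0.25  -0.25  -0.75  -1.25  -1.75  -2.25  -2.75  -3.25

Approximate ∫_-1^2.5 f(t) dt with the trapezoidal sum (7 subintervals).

Δt = 0.5.
T_7 = (0.5/2)·[0.25 + 2·(-0.25) + 2·(-0.75) + 2·(-1.25) + 2·(-1.75) + 2·(-2.25) + 2·(-2.75) + (-3.25)] = -5.25.

-5.25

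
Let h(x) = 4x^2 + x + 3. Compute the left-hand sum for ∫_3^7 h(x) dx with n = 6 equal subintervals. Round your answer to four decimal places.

Δx = (7 − 3)/6 = 2/3.
Left endpoints: 3, 11/3, 13/3, 5, 17/3, 19/3.
h(3) = 42, h(11/3) = 544/9, h(13/3) = 742/9, h(5) = 108, h(17/3) = 1234/9, h(19/3) = 1528/9.
Sum = Δx · [h(3) + h(11/3) + h(13/3) + ...].
Sum ≈ 399.8519.

399.8519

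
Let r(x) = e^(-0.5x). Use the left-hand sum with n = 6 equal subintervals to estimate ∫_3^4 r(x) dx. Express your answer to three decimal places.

Δx = (4 − 3)/6 = 1/6.
Left endpoints: 3, 19/6, 10/3, 3.5, 11/3, 23/6.
r(3) ≈ 0.223, r(19/6) ≈ 0.205, r(10/3) ≈ 0.189, r(3.5) ≈ 0.174, r(11/3) ≈ 0.160, r(23/6) ≈ 0.147.
Sum = Δx · [r(3) + r(19/6) + r(10/3) + ...].
Sum ≈ 0.183.

0.183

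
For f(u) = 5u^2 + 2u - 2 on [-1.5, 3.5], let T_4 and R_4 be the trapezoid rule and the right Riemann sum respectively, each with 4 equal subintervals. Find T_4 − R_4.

T_4 = 83.59375.
R_4 = 121.09375.
T_4 − R_4 = -37.5.

-37.5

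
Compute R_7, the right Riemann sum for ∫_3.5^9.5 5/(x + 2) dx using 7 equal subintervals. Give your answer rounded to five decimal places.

3.49250

Δx = (9.5 − 3.5)/7 = 6/7.
Right endpoints: 61/14, 73/14, 85/14, 97/14, 109/14, 121/14, 9.5.
f(61/14) = 70/89, f(73/14) = 70/101, f(85/14) = 70/113, f(97/14) = 0.56, f(109/14) = 70/137, f(121/14) = 70/149, f(9.5) = 10/23.
Sum = Δx · [f(61/14) + f(73/14) + f(85/14) + ...].
Sum ≈ 3.49250.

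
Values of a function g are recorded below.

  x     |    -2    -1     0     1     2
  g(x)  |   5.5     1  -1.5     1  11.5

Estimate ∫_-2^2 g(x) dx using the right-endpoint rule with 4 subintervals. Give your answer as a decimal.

Δx = 1.
Sum = 1·[1 + (-1.5) + 1 + 11.5] = 12.

12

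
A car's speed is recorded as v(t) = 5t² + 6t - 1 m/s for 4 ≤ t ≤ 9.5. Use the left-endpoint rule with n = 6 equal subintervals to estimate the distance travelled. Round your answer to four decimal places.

Δt = (9.5 − 4)/6 = 11/12.
Left endpoints: 4, 59/12, 35/6, 6.75, 23/3, 103/12.
v(4) = 103, v(59/12) = 21509/144, v(35/6) = 7349/36, v(6.75) = 267.3125, v(23/3) = 3050/9, v(103/12) = 60317/144.
Sum = Δt · [v(4) + v(59/12) + v(35/6) + ...].
Sum ≈ 1358.1117.

1358.1117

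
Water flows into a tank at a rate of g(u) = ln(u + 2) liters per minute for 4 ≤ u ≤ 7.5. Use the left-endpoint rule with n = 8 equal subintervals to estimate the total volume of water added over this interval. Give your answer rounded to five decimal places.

7.03521

Δu = (7.5 − 4)/8 = 0.4375.
Left endpoints: 4, 4.4375, 4.875, 5.3125, 5.75, 6.1875, 6.625, 7.0625.
g(4) ≈ 1.79176, g(4.4375) ≈ 1.86214, g(4.875) ≈ 1.92789, g(5.3125) ≈ 1.98959, g(5.75) ≈ 2.04769, g(6.1875) ≈ 2.10261, g(6.625) ≈ 2.15466, g(7.0625) ≈ 2.20415.
Sum = Δu · [g(4) + g(4.4375) + g(4.875) + ...].
Sum ≈ 7.03521.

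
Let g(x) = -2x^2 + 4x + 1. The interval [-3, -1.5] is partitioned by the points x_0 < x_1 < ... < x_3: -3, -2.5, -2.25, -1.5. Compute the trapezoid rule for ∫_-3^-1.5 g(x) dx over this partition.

Subinterval widths: 0.5, 0.25, 0.75.
g(-3) = -29, g(-2.5) = -21.5, g(-2.25) = -18.125, g(-1.5) = -9.5.
On each subinterval the trapezoid contributes (Δx_i/2)·[g(x_{i-1}) + g(x_i)].
Sum = -27.9375.

-27.9375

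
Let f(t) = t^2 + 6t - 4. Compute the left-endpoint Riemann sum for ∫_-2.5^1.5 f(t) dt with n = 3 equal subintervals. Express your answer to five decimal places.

-33.81481

Δt = (1.5 − (-2.5))/3 = 4/3.
Left endpoints: -2.5, -7/6, 1/6.
f(-2.5) = -12.75, f(-7/6) = -347/36, f(1/6) = -107/36.
Sum = Δt · [f(-2.5) + f(-7/6) + f(1/6)].
Sum ≈ -33.81481.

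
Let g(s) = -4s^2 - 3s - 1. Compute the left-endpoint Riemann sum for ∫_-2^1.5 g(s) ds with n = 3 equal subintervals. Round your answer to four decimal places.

-17.1759

Δs = (1.5 − (-2))/3 = 7/6.
Left endpoints: -2, -5/6, 1/3.
g(-2) = -11, g(-5/6) = -23/18, g(1/3) = -22/9.
Sum = Δs · [g(-2) + g(-5/6) + g(1/3)].
Sum ≈ -17.1759.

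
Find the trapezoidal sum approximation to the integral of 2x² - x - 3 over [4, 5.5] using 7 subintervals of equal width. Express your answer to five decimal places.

56.64796

Δx = (5.5 − 4)/7 = 3/14.
f(4) = 25, f(59/14) = 1387/49, f(31/7) = 1558/49, f(65/14) = 1738/49, f(34/7) = 1927/49, f(71/14) = 2125/49, f(37/7) = 2332/49, f(5.5) = 52.
T_7 = (Δx/2)·[f(x_0) + 2f(x_1) + ... + 2f(x_{6}) + f(x_7)].
Sum ≈ 56.64796.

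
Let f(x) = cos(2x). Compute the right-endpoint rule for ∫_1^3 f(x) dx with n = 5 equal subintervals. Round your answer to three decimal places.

-0.287

Δx = (3 − 1)/5 = 0.4.
Right endpoints: 1.4, 1.8, 2.2, 2.6, 3.
f(1.4) ≈ -0.942, f(1.8) ≈ -0.897, f(2.2) ≈ -0.307, f(2.6) ≈ 0.469, f(3) ≈ 0.960.
Sum = Δx · [f(1.4) + f(1.8) + f(2.2) + f(2.6) + f(3)].
Sum ≈ -0.287.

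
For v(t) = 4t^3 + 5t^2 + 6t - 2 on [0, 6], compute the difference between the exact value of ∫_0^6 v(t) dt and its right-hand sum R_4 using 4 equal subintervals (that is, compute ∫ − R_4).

Exact integral: ∫_0^6 v(t) dt = 1752.
R_4 = 2654.25.
Error = 1752 − 2654.25 = -902.25.

-902.25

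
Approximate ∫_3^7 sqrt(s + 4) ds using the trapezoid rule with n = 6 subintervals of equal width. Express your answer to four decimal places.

Δs = (7 − 3)/6 = 2/3.
f(3) ≈ 2.6458, f(11/3) ≈ 2.7689, f(13/3) ≈ 2.8868, f(5) ≈ 3.0000, f(17/3) ≈ 3.1091, f(19/3) ≈ 3.2146, f(7) ≈ 3.3166.
T_6 = (Δs/2)·[f(s_0) + 2f(s_1) + ... + 2f(s_{5}) + f(s_6)].
Sum ≈ 11.9737.

11.9737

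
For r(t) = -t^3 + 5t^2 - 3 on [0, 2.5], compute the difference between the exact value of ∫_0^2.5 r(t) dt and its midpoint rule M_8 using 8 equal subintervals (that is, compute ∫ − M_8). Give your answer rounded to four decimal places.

0.0254

Exact integral: ∫_0^2.5 r(t) dt ≈ 8.776042.
M_8 ≈ 8.750610.
Error ≈ 8.776042 − 8.750610 ≈ 0.0254.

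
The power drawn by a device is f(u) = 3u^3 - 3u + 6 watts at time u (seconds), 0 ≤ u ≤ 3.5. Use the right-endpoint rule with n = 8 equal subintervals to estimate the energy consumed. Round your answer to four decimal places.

Δu = (3.5 − 0)/8 = 0.4375.
Right endpoints: 0.4375, 0.875, 1.3125, 1.75, 2.1875, 2.625, 3.0625, 3.5.
f(0.4375) = 20229/4096, f(0.875) = 2757/512, f(1.3125) = 36231/4096, f(1.75) = 16.828125, f(2.1875) = 126321/4096, f(2.625) = 26823/512, f(3.0625) = 339891/4096, f(3.5) = 124.125.
Sum = Δu · [f(0.4375) + f(0.875) + f(1.3125) + ...].
Sum ≈ 142.7703.

142.7703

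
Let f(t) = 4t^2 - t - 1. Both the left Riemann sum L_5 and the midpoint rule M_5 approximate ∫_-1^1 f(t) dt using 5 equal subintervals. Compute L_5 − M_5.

L_5 = 1.28.
M_5 = 0.56.
L_5 − M_5 = 0.72.

0.72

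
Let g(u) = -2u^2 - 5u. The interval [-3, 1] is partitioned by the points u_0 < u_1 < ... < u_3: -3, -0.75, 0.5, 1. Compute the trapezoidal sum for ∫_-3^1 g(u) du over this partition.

-3.15625

Subinterval widths: 2.25, 1.25, 0.5.
g(-3) = -3, g(-0.75) = 2.625, g(0.5) = -3, g(1) = -7.
On each subinterval the trapezoid contributes (Δu_i/2)·[g(u_{i-1}) + g(u_i)].
Sum = -3.15625.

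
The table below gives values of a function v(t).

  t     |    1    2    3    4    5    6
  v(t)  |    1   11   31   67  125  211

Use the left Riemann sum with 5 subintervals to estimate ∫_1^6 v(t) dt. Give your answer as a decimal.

Δt = 1.
Sum = 1·[1 + 11 + 31 + 67 + 125] = 235.

235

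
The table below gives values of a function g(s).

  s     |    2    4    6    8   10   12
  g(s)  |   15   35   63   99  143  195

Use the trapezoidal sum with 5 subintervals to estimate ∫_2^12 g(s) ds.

Δs = 2.
T_5 = (2/2)·[15 + 2·35 + 2·63 + 2·99 + 2·143 + 195] = 890.

890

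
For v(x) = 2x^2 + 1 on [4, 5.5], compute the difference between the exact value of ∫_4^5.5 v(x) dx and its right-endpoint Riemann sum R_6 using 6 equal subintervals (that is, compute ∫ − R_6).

Exact integral: ∫_4^5.5 v(x) dx = 69.75.
R_6 = 73.34375.
Error = 69.75 − 73.34375 = -3.59375.

-3.59375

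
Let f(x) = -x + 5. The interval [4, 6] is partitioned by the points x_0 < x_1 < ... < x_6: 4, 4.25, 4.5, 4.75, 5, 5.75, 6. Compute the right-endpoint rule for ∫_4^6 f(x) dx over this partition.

Subinterval widths: 0.25, 0.25, 0.25, 0.25, 0.75, 0.25.
Right endpoints: 4.25, 4.5, 4.75, 5, 5.75, 6.
f(4.25) = 0.75, f(4.5) = 0.5, f(4.75) = 0.25, f(5) = 0, f(5.75) = -0.75, f(6) = -1.
Sum = Σ Δx_i · f(x_i).
Sum = -0.4375.

-0.4375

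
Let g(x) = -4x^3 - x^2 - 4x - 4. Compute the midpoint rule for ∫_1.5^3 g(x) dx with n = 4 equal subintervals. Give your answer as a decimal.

Δx = (3 − 1.5)/4 = 0.375.
Midpoints: 1.6875, 2.0625, 2.4375, 2.8125.
g(1.6875) = -33607/1024, g(2.0625) = -52837/1024, g(2.4375) = -79483/1024, g(2.8125) = -114841/1024.
Sum = Δx · [g(1.6875) + g(2.0625) + g(2.4375) + g(2.8125)].
Sum = -102.8203125.

-102.8203125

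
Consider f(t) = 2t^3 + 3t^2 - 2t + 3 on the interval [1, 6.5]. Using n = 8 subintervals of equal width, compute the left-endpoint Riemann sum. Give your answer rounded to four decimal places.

925.0796

Δt = (6.5 − 1)/8 = 0.6875.
Left endpoints: 1, 1.6875, 2.375, 3.0625, 3.75, 4.4375, 5.125, 5.8125.
f(1) = 6, f(1.6875) = 36411/2048, f(2.375) = 41.96484375, f(3.0625) = 168873/2048, f(3.75) = 143.15625, f(4.4375) = 466863/2048, f(5.125) = 340.76953125, f(5.8125) = 994269/2048.
Sum = Δt · [f(1) + f(1.6875) + f(2.375) + ...].
Sum ≈ 925.0796.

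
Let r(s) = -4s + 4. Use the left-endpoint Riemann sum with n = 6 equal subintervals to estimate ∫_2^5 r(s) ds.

-27

Δs = (5 − 2)/6 = 0.5.
Left endpoints: 2, 2.5, 3, 3.5, 4, 4.5.
r(2) = -4, r(2.5) = -6, r(3) = -8, r(3.5) = -10, r(4) = -12, r(4.5) = -14.
Sum = Δs · [r(2) + r(2.5) + r(3) + ...].
Sum = -27.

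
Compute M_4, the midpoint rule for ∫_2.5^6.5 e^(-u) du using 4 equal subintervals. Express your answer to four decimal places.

Δu = (6.5 − 2.5)/4 = 1.
Midpoints: 3, 4, 5, 6.
f(3) ≈ 0.0498, f(4) ≈ 0.0183, f(5) ≈ 0.0067, f(6) ≈ 0.0025.
Sum = Δu · [f(3) + f(4) + f(5) + f(6)].
Sum ≈ 0.0773.

0.0773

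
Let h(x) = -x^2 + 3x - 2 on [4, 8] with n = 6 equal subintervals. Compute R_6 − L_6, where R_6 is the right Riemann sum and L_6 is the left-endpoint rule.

R_6 ≈ -97.62962963.
L_6 ≈ -73.62962963.
R_6 − L_6 = -24.

-24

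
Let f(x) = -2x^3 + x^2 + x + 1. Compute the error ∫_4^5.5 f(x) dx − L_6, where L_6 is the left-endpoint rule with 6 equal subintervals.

-23.1953125

Exact integral: ∫_4^5.5 f(x) dx = -286.78125.
L_6 = -263.5859375.
Error = -286.78125 − (-263.5859375) = -23.1953125.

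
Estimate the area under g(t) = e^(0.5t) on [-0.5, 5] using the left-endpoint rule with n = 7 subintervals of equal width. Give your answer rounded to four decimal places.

Δt = (5 − (-0.5))/7 = 11/14.
Left endpoints: -0.5, 2/7, 15/14, 13/7, 37/14, 24/7, 59/14.
g(-0.5) ≈ 0.7788, g(2/7) ≈ 1.1536, g(15/14) ≈ 1.7087, g(13/7) ≈ 2.5309, g(37/14) ≈ 3.7488, g(24/7) ≈ 5.5527, g(59/14) ≈ 8.2247.
Sum = Δt · [g(-0.5) + g(2/7) + g(15/14) + ...].
Sum ≈ 18.6199.

18.6199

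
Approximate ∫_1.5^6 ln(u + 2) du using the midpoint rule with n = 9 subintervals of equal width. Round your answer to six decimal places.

Δu = (6 − 1.5)/9 = 0.5.
Midpoints: 1.75, 2.25, 2.75, 3.25, 3.75, 4.25, 4.75, 5.25, 5.75.
f(1.75) ≈ 1.321756, f(2.25) ≈ 1.446919, f(2.75) ≈ 1.558145, f(3.25) ≈ 1.658228, f(3.75) ≈ 1.749200, f(4.25) ≈ 1.832581, f(4.75) ≈ 1.909543, f(5.25) ≈ 1.981001, f(5.75) ≈ 2.047693.
Sum = Δu · [f(1.75) + f(2.25) + f(2.75) + ...].
Sum ≈ 7.752533.

7.752533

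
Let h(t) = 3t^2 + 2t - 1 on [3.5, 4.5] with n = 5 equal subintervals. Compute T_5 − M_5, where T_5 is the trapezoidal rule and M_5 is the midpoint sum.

T_5 = 55.27.
M_5 = 55.24.
T_5 − M_5 = 0.03.

0.03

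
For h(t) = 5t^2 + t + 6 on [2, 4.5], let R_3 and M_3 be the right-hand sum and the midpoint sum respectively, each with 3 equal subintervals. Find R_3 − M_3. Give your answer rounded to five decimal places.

R_3 ≈ 198.0092593.
M_3 ≈ 160.9432870.
R_3 − M_3 ≈ 37.06597.

37.06597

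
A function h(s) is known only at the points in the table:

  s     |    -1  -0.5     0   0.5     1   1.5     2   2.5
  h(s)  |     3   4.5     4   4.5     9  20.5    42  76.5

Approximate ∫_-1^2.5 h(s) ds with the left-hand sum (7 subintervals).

Δs = 0.5.
Sum = 0.5·[3 + 4.5 + 4 + 4.5 + 9 + 20.5 + 42] = 43.75.

43.75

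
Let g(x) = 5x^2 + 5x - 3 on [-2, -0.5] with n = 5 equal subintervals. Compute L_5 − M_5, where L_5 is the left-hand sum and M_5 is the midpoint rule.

1.85625

L_5 = 1.05.
M_5 = -0.80625.
L_5 − M_5 = 1.85625.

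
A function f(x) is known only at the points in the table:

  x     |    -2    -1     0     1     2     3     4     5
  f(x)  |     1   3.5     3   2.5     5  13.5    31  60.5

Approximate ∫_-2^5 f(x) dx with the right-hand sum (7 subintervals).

Δx = 1.
Sum = 1·[3.5 + 3 + 2.5 + 5 + 13.5 + 31 + 60.5] = 119.

119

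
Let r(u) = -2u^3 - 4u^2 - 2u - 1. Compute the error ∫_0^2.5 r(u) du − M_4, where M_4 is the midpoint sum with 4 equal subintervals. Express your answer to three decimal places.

-0.936

Exact integral: ∫_0^2.5 r(u) du ≈ -49.11458.
M_4 ≈ -48.17871.
Error ≈ -49.11458 − (-48.17871) ≈ -0.936.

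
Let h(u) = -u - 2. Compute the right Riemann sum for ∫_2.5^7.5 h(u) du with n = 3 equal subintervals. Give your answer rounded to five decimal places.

-39.16667

Δu = (7.5 − 2.5)/3 = 5/3.
Right endpoints: 25/6, 35/6, 7.5.
h(25/6) = -37/6, h(35/6) = -47/6, h(7.5) = -9.5.
Sum = Δu · [h(25/6) + h(35/6) + h(7.5)].
Sum ≈ -39.16667.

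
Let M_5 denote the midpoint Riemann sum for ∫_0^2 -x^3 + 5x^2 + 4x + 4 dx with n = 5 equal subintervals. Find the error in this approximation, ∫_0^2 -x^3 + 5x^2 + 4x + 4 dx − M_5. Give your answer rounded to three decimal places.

Exact integral: ∫_0^2 f(x) dx ≈ 25.33333.
M_5 = 25.28.
Error ≈ 25.33333 − 25.28 ≈ 0.053.

0.053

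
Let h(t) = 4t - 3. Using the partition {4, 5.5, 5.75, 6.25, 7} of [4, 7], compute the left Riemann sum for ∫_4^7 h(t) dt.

50.75

Subinterval widths: 1.5, 0.25, 0.5, 0.75.
Left endpoints: 4, 5.5, 5.75, 6.25.
h(4) = 13, h(5.5) = 19, h(5.75) = 20, h(6.25) = 22.
Sum = Σ Δt_i · h(t_i).
Sum = 50.75.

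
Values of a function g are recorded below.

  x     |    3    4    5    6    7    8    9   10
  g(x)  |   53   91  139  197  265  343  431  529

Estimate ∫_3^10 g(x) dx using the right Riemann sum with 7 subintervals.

Δx = 1.
Sum = 1·[91 + 139 + 197 + 265 + 343 + 431 + 529] = 1995.

1995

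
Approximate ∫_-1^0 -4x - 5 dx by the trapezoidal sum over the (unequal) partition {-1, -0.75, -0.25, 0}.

Subinterval widths: 0.25, 0.5, 0.25.
f(-1) = -1, f(-0.75) = -2, f(-0.25) = -4, f(0) = -5.
On each subinterval the trapezoid contributes (Δx_i/2)·[f(x_{i-1}) + f(x_i)].
Sum = -3.

-3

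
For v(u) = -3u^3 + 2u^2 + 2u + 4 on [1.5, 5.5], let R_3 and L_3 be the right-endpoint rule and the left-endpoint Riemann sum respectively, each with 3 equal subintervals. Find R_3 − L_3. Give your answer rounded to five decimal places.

R_3 ≈ -848.1296296.
L_3 ≈ -281.4629630.
R_3 − L_3 ≈ -566.66667.

-566.66667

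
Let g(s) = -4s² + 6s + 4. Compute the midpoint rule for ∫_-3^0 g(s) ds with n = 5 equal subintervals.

Δs = (0 − (-3))/5 = 0.6.
Midpoints: -2.7, -2.1, -1.5, -0.9, -0.3.
g(-2.7) = -41.36, g(-2.1) = -26.24, g(-1.5) = -14, g(-0.9) = -4.64, g(-0.3) = 1.84.
Sum = Δs · [g(-2.7) + g(-2.1) + g(-1.5) + g(-0.9) + g(-0.3)].
Sum = -50.64.

-50.64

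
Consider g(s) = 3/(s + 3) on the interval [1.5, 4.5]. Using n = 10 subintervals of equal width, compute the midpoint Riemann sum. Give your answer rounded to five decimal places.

1.53212

Δs = (4.5 − 1.5)/10 = 0.3.
Midpoints: 1.65, 1.95, 2.25, 2.55, 2.85, 3.15, 3.45, 3.75, 4.05, 4.35.
g(1.65) = 20/31, g(1.95) = 20/33, g(2.25) = 4/7, g(2.55) = 20/37, g(2.85) = 20/39, g(3.15) = 20/41, g(3.45) = 20/43, g(3.75) = 4/9, g(4.05) = 20/47, g(4.35) = 20/49.
Sum = Δs · [g(1.65) + g(1.95) + g(2.25) + ...].
Sum ≈ 1.53212.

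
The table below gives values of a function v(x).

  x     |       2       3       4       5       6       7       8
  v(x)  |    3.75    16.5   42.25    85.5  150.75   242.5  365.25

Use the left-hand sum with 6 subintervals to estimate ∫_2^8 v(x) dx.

541.25

Δx = 1.
Sum = 1·[3.75 + 16.5 + 42.25 + 85.5 + 150.75 + 242.5] = 541.25.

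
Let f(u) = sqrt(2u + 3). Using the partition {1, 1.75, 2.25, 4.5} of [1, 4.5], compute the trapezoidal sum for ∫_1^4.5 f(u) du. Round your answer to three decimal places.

Subinterval widths: 0.75, 0.5, 2.25.
f(1) ≈ 2.236, f(1.75) ≈ 2.550, f(2.25) ≈ 2.739, f(4.5) ≈ 3.464.
On each subinterval the trapezoid contributes (Δu_i/2)·[f(u_{i-1}) + f(u_i)].
Sum ≈ 10.095.

10.095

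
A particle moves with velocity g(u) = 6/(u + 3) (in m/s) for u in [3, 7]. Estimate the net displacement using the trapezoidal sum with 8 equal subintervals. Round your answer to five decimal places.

3.06717

Δu = (7 − 3)/8 = 0.5.
g(3) = 1, g(3.5) = 12/13, g(4) = 6/7, g(4.5) = 0.8, g(5) = 0.75, g(5.5) = 12/17, g(6) = 2/3, g(6.5) = 12/19, g(7) = 0.6.
T_8 = (Δu/2)·[g(u_0) + 2g(u_1) + ... + 2g(u_{7}) + g(u_8)].
Sum ≈ 3.06717.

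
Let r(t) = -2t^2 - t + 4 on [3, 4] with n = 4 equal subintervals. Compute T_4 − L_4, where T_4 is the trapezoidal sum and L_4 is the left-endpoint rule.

T_4 = -24.1875.
L_4 = -22.3125.
T_4 − L_4 = -1.875.

-1.875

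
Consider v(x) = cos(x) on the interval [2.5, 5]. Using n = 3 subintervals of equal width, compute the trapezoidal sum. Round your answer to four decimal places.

-1.4662

Δx = (5 − 2.5)/3 = 5/6.
v(2.5) ≈ -0.8011, v(10/3) ≈ -0.9817, v(25/6) ≈ -0.5190, v(5) ≈ 0.2837.
T_3 = (Δx/2)·[v(x_0) + 2v(x_1) + 2v(x_2) + v(x_3)].
Sum ≈ -1.4662.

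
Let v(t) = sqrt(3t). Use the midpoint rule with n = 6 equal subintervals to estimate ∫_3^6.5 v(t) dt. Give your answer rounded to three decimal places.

13.138

Δt = (6.5 − 3)/6 = 7/12.
Midpoints: 79/24, 3.875, 107/24, 121/24, 5.625, 149/24.
v(79/24) ≈ 3.142, v(3.875) ≈ 3.410, v(107/24) ≈ 3.657, v(121/24) ≈ 3.889, v(5.625) ≈ 4.108, v(149/24) ≈ 4.316.
Sum = Δt · [v(79/24) + v(3.875) + v(107/24) + ...].
Sum ≈ 13.138.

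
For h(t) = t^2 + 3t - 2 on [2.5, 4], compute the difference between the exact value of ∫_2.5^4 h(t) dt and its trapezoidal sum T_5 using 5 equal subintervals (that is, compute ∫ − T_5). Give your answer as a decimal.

Exact integral: ∫_2.5^4 h(t) dt = 27.75.
T_5 = 27.7725.
Error = 27.75 − 27.7725 = -0.0225.

-0.0225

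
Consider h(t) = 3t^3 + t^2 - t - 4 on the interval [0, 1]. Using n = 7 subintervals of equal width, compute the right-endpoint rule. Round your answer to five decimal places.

Δt = (1 − 0)/7 = 1/7.
Right endpoints: 1/7, 2/7, 3/7, 4/7, 5/7, 6/7, 1.
h(1/7) = -1411/343, h(2/7) = -1418/343, h(3/7) = -1375/343, h(4/7) = -1264/343, h(5/7) = -1067/343, h(6/7) = -766/343, h(1) = -1.
Sum = Δt · [h(1/7) + h(2/7) + h(3/7) + ...].
Sum ≈ -3.18367.

-3.18367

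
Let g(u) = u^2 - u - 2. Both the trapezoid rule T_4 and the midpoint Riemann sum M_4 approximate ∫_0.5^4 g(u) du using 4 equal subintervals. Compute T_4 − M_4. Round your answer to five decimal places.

0.66992

T_4 = 6.86328125.
M_4 ≈ 6.1933594.
T_4 − M_4 ≈ 0.66992.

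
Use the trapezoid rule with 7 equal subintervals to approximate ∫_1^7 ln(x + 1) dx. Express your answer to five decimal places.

Δx = (7 − 1)/7 = 6/7.
f(1) ≈ 0.69315, f(13/7) ≈ 1.04982, f(19/7) ≈ 1.31219, f(25/7) ≈ 1.51983, f(31/7) ≈ 1.69168, f(37/7) ≈ 1.83828, f(43/7) ≈ 1.96611, f(7) ≈ 2.07944.
T_7 = (Δx/2)·[f(x_0) + 2f(x_1) + ... + 2f(x_{6}) + f(x_7)].
Sum ≈ 9.22645.

9.22645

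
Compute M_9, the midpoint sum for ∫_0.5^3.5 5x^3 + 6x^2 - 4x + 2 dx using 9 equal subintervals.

Δx = (3.5 − 0.5)/9 = 1/3.
Midpoints: 2/3, 1, 4/3, 5/3, 2, 7/3, 8/3, 3, 10/3.
f(2/3) = 94/27, f(1) = 9, f(4/3) = 518/27, f(5/3) = 949/27, f(2) = 58, f(7/3) = 2399/27, f(8/3) = 3478/27, f(3) = 179, f(10/3) = 6494/27.
Sum = Δx · [f(2/3) + f(1) + f(4/3) + ...].
Sum = 254.

254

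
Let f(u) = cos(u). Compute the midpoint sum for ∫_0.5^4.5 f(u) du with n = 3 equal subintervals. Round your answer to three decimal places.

-1.571

Δu = (4.5 − 0.5)/3 = 4/3.
Midpoints: 7/6, 2.5, 23/6.
f(7/6) ≈ 0.393, f(2.5) ≈ -0.801, f(23/6) ≈ -0.770.
Sum = Δu · [f(7/6) + f(2.5) + f(23/6)].
Sum ≈ -1.571.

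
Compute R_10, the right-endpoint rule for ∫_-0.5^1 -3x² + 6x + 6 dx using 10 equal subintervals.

Δx = (1 − (-0.5))/10 = 0.15.
Right endpoints: -0.35, -0.2, -0.05, 0.1, 0.25, 0.4, 0.55, 0.7, 0.85, 1.
f(-0.35) = 3.5325, f(-0.2) = 4.68, f(-0.05) = 5.6925, f(0.1) = 6.57, f(0.25) = 7.3125, f(0.4) = 7.92, f(0.55) = 8.3925, f(0.7) = 8.73, f(0.85) = 8.9325, f(1) = 9.
Sum = Δx · [f(-0.35) + f(-0.2) + f(-0.05) + ...].
Sum = 10.614375.

10.614375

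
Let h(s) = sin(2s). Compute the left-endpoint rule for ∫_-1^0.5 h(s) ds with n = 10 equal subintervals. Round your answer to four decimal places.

Δs = (0.5 − (-1))/10 = 0.15.
Left endpoints: -1, -0.85, -0.7, -0.55, -0.4, -0.25, -0.1, 0.05, 0.2, 0.35.
h(-1) ≈ -0.9093, h(-0.85) ≈ -0.9917, h(-0.7) ≈ -0.9854, h(-0.55) ≈ -0.8912, h(-0.4) ≈ -0.7174, h(-0.25) ≈ -0.4794, h(-0.1) ≈ -0.1987, h(0.05) ≈ 0.0998, h(0.2) ≈ 0.3894, h(0.35) ≈ 0.6442.
Sum = Δs · [h(-1) + h(-0.85) + h(-0.7) + ...].
Sum ≈ -0.6059.

-0.6059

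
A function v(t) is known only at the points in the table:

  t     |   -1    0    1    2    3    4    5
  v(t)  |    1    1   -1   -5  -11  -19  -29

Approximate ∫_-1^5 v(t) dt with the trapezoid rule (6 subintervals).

-49

Δt = 1.
T_6 = (1/2)·[1 + 2·1 + 2·(-1) + 2·(-5) + 2·(-11) + 2·(-19) + (-29)] = -49.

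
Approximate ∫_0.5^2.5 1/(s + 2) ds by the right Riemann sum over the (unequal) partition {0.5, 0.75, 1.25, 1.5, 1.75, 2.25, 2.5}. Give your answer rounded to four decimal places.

0.5561

Subinterval widths: 0.25, 0.5, 0.25, 0.25, 0.5, 0.25.
Right endpoints: 0.75, 1.25, 1.5, 1.75, 2.25, 2.5.
f(0.75) = 4/11, f(1.25) = 4/13, f(1.5) = 2/7, f(1.75) = 4/15, f(2.25) = 4/17, f(2.5) = 2/9.
Sum = Σ Δs_i · f(s_i).
Sum ≈ 0.5561.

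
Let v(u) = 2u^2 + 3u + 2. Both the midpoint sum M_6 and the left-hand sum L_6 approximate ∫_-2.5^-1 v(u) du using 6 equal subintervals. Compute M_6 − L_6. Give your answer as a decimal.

-0.796875

M_6 = 4.859375.
L_6 = 5.65625.
M_6 − L_6 = -0.796875.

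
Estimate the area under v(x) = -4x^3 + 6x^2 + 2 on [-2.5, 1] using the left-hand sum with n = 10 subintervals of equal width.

96.534375

Δx = (1 − (-2.5))/10 = 0.35.
Left endpoints: -2.5, -2.15, -1.8, -1.45, -1.1, -0.75, -0.4, -0.05, 0.3, 0.65.
v(-2.5) = 102, v(-2.15) = 69.4885, v(-1.8) = 44.768, v(-1.45) = 26.8095, v(-1.1) = 14.584, v(-0.75) = 7.0625, v(-0.4) = 3.216, v(-0.05) = 2.0155, v(0.3) = 2.432, v(0.65) = 3.4365.
Sum = Δx · [v(-2.5) + v(-2.15) + v(-1.8) + ...].
Sum = 96.534375.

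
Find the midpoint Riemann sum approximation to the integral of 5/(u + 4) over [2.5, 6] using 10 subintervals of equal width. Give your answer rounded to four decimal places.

2.1536

Δu = (6 − 2.5)/10 = 0.35.
Midpoints: 2.675, 3.025, 3.375, 3.725, 4.075, 4.425, 4.775, 5.125, 5.475, 5.825.
f(2.675) = 200/267, f(3.025) = 200/281, f(3.375) = 40/59, f(3.725) = 200/309, f(4.075) = 200/323, f(4.425) = 200/337, f(4.775) = 200/351, f(5.125) = 40/73, f(5.475) = 200/379, f(5.825) = 200/393.
Sum = Δu · [f(2.675) + f(3.025) + f(3.375) + ...].
Sum ≈ 2.1536.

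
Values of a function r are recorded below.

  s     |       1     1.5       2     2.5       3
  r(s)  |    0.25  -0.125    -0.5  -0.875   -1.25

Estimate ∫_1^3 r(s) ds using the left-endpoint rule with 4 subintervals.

-0.625

Δs = 0.5.
Sum = 0.5·[0.25 + (-0.125) + (-0.5) + (-0.875)] = -0.625.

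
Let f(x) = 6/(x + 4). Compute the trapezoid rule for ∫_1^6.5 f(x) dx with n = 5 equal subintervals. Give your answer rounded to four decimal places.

Δx = (6.5 − 1)/5 = 1.1.
f(1) = 1.2, f(2.1) = 60/61, f(3.2) = 5/6, f(4.3) = 60/83, f(5.4) = 30/47, f(6.5) = 4/7.
T_5 = (Δx/2)·[f(x_0) + 2f(x_1) + ... + 2f(x_{4}) + f(x_5)].
Sum ≈ 4.4702.

4.4702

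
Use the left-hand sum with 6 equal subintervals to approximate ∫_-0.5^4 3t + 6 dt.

Δt = (4 − (-0.5))/6 = 0.75.
Left endpoints: -0.5, 0.25, 1, 1.75, 2.5, 3.25.
f(-0.5) = 4.5, f(0.25) = 6.75, f(1) = 9, f(1.75) = 11.25, f(2.5) = 13.5, f(3.25) = 15.75.
Sum = Δt · [f(-0.5) + f(0.25) + f(1) + ...].
Sum = 45.5625.

45.5625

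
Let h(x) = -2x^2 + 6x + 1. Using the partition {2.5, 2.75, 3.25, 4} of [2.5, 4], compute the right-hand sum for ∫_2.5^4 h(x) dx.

-4.96875

Subinterval widths: 0.25, 0.5, 0.75.
Right endpoints: 2.75, 3.25, 4.
h(2.75) = 2.375, h(3.25) = -0.625, h(4) = -7.
Sum = Σ Δx_i · h(x_i).
Sum = -4.96875.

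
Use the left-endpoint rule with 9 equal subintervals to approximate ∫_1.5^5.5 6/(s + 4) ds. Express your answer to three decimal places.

Δs = (5.5 − 1.5)/9 = 4/9.
Left endpoints: 1.5, 35/18, 43/18, 17/6, 59/18, 67/18, 25/6, 83/18, 91/18.
f(1.5) = 12/11, f(35/18) = 108/107, f(43/18) = 108/115, f(17/6) = 36/41, f(59/18) = 108/131, f(67/18) = 108/139, f(25/6) = 36/49, f(83/18) = 108/155, f(91/18) = 108/163.
Sum = Δs · [f(1.5) + f(35/18) + f(43/18) + ...].
Sum ≈ 3.384.

3.384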